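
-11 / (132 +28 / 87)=-957/11512 = -0.08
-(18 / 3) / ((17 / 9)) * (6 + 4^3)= -3780/17 = -222.35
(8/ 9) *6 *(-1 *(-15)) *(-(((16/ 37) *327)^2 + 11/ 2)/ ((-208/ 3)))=821440605/35594 = 23078.06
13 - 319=-306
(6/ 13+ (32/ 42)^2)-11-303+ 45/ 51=-30415201/97461 = -312.08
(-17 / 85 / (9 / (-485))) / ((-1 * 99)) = -97/891 = -0.11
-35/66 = -0.53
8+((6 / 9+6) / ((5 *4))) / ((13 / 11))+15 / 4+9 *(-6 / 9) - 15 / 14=5417/1092 = 4.96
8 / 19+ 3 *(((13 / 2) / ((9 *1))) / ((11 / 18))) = 829/209 = 3.97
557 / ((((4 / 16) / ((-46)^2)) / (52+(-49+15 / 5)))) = 28286688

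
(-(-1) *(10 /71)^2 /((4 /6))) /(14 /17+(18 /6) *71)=510/3664807 = 0.00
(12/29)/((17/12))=144/493 = 0.29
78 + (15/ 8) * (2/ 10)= 627/8 = 78.38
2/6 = 0.33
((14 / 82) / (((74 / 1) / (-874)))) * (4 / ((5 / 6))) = -73416/7585 = -9.68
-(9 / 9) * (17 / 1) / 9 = -17/9 = -1.89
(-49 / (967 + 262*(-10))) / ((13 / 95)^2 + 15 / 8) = 186200/11895249 = 0.02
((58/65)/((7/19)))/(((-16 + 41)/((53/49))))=58406/557375 = 0.10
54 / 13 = 4.15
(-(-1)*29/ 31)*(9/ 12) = 87/124 = 0.70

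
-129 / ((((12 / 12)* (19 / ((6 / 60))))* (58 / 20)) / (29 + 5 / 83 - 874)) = 9046770/45733 = 197.82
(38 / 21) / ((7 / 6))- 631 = -30843/49 = -629.45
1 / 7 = 0.14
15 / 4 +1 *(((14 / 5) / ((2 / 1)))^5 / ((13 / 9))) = 1214427/162500 = 7.47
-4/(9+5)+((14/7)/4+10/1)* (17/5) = 2479/70 = 35.41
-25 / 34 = -0.74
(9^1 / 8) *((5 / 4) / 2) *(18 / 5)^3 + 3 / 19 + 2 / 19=125659/3800 = 33.07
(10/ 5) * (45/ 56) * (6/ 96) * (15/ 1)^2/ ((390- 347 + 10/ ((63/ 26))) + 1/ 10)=455625/952096 = 0.48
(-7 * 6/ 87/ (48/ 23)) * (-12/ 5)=0.56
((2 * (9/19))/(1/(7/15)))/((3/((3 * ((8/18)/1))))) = 56/285 = 0.20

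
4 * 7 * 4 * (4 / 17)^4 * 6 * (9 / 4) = 387072/83521 = 4.63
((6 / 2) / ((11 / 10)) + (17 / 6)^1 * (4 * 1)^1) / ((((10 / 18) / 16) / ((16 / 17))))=356352/935 = 381.13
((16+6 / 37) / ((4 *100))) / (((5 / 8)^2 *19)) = 2392/439375 = 0.01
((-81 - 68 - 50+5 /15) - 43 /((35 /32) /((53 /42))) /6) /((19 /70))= -762.39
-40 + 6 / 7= -39.14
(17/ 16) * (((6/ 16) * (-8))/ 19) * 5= -255/304 = -0.84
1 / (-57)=-1/57 = -0.02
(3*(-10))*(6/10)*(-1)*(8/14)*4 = 288/7 = 41.14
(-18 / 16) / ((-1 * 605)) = 9/4840 = 0.00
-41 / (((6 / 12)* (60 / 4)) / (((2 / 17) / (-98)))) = 82/12495 = 0.01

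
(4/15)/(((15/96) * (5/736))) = 94208/375 = 251.22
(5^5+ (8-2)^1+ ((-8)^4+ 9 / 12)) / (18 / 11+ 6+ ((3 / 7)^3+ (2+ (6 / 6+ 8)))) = 109081203/282448 = 386.20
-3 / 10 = -0.30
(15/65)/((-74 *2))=-3/1924 = 0.00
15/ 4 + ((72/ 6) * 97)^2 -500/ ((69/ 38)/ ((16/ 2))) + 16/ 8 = 373344883/276 = 1352698.85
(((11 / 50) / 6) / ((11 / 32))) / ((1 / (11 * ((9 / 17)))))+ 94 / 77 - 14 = -397872/32725 = -12.16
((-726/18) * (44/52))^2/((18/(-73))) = -129323953/27378 = -4723.65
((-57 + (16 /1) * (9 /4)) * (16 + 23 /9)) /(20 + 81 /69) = -26887/1461 = -18.40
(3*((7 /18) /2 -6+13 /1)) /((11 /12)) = 259/11 = 23.55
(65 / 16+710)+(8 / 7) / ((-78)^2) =121642007/170352 = 714.06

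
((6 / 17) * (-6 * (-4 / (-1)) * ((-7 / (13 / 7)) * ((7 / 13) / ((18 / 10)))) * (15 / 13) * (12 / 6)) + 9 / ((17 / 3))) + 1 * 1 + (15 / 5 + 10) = 1405405/37349 = 37.63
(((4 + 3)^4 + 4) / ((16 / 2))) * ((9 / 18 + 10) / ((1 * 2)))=50505/32 = 1578.28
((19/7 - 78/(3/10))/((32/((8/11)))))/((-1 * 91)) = 1801/28028 = 0.06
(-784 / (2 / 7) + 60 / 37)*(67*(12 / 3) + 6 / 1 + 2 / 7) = -194818560/259 = -752195.21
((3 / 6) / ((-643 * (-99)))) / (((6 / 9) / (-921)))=-307/28292 = -0.01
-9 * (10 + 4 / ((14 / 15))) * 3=-2700/7 = -385.71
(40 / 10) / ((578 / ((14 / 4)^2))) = 49/578 = 0.08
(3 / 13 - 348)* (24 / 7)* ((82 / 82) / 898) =-54252/40859 = -1.33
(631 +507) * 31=35278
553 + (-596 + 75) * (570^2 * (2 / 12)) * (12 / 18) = -18807547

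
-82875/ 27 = -27625/9 = -3069.44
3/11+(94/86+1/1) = 1119/473 = 2.37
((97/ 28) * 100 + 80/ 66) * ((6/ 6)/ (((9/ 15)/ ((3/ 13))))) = 401525/3003 = 133.71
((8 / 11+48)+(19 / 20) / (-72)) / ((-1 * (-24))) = 771631/380160 = 2.03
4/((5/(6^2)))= 144/5 = 28.80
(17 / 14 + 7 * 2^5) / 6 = 1051/28 = 37.54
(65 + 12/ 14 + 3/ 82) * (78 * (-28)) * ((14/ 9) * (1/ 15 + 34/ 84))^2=-237982316/3075 = -77392.62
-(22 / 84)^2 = -121/1764 = -0.07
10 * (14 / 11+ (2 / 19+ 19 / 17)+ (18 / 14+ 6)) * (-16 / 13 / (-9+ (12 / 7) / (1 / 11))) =-38923520/3187041 = -12.21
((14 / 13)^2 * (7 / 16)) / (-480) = -343/324480 = 0.00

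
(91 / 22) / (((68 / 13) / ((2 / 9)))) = 1183/6732 = 0.18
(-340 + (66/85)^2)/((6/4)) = -4904288/21675 = -226.26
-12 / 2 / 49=-0.12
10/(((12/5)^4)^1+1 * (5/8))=50000/169013 = 0.30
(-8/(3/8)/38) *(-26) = 832/57 = 14.60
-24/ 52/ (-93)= 2/403 = 0.00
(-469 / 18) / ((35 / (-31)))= 2077/90 = 23.08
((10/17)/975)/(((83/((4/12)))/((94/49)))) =188/40446315 = 0.00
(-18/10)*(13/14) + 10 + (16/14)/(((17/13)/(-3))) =6791/1190 = 5.71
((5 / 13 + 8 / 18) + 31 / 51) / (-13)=-2858/25857 = -0.11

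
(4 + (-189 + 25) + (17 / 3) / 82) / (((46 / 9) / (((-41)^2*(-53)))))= 256477017/92 = 2787793.66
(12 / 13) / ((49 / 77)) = 132/91 = 1.45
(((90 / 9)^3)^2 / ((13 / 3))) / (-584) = -395.15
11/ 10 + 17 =181/10 = 18.10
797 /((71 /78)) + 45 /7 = 438357/497 = 882.01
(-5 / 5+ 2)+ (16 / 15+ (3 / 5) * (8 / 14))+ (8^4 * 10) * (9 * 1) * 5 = 193536253/105 = 1843202.41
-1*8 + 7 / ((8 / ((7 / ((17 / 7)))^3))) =509111/39304 = 12.95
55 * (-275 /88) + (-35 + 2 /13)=-21499/104 = -206.72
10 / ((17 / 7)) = 70/17 = 4.12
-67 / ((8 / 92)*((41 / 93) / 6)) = -429939/41 = -10486.32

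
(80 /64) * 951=4755/4 = 1188.75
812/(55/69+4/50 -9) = -350175/3503 = -99.96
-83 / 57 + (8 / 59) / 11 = -53411/36993 = -1.44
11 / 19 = 0.58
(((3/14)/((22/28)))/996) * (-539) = -49/332 = -0.15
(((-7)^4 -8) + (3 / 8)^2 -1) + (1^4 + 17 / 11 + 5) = 1689379/704 = 2399.69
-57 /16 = -3.56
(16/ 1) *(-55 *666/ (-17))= 586080/17 = 34475.29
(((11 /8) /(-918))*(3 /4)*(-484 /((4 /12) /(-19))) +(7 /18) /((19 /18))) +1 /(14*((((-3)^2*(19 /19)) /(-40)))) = -10073719/325584 = -30.94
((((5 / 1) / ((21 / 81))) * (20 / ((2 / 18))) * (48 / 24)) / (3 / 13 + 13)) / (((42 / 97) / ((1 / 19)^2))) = 2553525/760627 = 3.36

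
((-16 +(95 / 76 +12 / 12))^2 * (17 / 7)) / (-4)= -51425/448 = -114.79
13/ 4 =3.25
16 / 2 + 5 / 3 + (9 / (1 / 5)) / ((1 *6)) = 103/6 = 17.17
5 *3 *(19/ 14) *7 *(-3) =-855/2 = -427.50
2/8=1/4 = 0.25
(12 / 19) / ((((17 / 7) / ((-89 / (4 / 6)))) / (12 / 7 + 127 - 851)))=8099712/323 = 25076.51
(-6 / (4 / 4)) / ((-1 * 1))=6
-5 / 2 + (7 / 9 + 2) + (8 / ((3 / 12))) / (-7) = -4.29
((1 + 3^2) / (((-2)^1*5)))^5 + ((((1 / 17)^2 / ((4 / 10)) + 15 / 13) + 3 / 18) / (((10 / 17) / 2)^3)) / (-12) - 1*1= -371677/58500 = -6.35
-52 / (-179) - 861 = -154067/179 = -860.71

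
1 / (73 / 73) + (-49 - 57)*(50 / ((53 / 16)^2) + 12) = -92963/53 = -1754.02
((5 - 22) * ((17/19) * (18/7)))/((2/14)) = -273.79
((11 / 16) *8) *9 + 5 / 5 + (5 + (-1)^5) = 109/2 = 54.50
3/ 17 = 0.18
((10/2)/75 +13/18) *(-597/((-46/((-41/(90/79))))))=-45763831/124200 = -368.47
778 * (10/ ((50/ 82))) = 63796/5 = 12759.20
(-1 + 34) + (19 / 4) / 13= 33.37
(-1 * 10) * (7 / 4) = -35/2 = -17.50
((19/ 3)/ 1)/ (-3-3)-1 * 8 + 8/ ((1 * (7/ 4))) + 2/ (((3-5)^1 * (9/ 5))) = -635/126 = -5.04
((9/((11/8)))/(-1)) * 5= -360/11 = -32.73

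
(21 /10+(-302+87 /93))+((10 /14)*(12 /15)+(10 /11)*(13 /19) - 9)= -139129887/453530 = -306.77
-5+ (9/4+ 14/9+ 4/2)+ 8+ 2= 389/36 = 10.81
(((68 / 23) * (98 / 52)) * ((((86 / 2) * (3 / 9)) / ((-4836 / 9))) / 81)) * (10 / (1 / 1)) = -179095/9760257 = -0.02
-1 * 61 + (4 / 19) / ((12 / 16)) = -3461/57 = -60.72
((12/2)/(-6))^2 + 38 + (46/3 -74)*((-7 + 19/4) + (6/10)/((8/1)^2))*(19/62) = 98311/1240 = 79.28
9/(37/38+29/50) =475/82 = 5.79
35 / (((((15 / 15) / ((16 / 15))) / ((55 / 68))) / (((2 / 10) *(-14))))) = -4312/51 = -84.55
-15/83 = -0.18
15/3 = 5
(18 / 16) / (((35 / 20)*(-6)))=-3/28 = -0.11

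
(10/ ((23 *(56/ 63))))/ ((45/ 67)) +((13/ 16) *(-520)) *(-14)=544247/92 = 5915.73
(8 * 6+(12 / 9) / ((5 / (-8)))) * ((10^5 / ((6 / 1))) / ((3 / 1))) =6880000/27 = 254814.81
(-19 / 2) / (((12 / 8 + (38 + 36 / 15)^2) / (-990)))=470250/81683 = 5.76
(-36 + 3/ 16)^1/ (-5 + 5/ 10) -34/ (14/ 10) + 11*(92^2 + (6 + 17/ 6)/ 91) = 9681229/104 = 93088.74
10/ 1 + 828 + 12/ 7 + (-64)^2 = 34550/7 = 4935.71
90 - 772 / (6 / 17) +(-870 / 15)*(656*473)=-53996404/3 = -17998801.33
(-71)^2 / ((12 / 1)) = 5041/12 = 420.08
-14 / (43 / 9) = -2.93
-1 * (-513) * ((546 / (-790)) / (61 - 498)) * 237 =192.29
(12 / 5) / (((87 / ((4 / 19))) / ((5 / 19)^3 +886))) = 97235184/18896545 = 5.15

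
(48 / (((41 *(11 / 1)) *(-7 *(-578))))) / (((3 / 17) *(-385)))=-8/20662565 = 0.00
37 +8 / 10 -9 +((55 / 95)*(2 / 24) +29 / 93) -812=-27665563/35340 = -782.84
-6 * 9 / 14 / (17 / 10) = -270/119 = -2.27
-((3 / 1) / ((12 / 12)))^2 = -9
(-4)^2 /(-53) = -16/53 = -0.30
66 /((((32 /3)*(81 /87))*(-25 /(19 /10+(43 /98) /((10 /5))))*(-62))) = 21373/2352000 = 0.01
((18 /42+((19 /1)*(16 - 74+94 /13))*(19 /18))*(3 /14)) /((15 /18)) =-261.71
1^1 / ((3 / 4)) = 4/3 = 1.33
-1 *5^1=-5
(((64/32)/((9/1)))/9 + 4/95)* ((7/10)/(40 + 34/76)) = 3598/3112425 = 0.00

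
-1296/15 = -432/5 = -86.40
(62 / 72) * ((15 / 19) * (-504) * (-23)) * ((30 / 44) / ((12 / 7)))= 2620275/836 = 3134.30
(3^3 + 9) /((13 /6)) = 16.62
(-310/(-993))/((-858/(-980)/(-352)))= -4860800/38727 = -125.51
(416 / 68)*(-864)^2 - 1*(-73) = 77636825/17 = 4566872.06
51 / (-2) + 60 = 34.50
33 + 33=66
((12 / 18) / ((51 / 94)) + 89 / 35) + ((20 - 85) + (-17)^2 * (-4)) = -1217.23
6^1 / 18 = 1/3 = 0.33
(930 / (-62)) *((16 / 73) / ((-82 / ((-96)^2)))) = 1105920/2993 = 369.50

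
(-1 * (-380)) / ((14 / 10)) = 1900/7 = 271.43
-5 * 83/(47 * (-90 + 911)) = -415/38587 = -0.01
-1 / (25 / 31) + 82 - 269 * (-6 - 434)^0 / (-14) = 34991/350 = 99.97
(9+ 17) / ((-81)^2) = 26/6561 = 0.00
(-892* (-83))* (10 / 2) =370180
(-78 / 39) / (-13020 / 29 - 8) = 29/6626 = 0.00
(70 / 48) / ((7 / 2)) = 0.42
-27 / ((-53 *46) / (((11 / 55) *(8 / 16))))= 27/24380 = 0.00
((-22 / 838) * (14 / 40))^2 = 5929/70224400 = 0.00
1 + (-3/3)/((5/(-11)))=16/5 = 3.20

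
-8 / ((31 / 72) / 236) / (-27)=162.41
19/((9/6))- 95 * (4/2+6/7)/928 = 12.37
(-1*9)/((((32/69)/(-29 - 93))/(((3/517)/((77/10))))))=568215/318472 = 1.78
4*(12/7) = 48/7 = 6.86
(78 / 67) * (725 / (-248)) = -28275/8308 = -3.40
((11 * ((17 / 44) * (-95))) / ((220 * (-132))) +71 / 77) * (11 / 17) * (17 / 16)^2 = 2587621/3784704 = 0.68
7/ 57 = 0.12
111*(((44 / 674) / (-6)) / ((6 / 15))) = -2035/674 = -3.02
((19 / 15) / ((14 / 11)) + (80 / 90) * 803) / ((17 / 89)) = 40077323/10710 = 3742.05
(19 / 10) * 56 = 532/5 = 106.40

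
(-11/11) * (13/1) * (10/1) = -130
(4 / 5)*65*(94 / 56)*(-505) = -308555/7 = -44079.29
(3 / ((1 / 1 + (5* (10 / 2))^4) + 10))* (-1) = -1/130212 = 0.00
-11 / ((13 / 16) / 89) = -15664/13 = -1204.92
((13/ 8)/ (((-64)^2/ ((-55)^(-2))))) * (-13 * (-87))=14703/99123200 = 0.00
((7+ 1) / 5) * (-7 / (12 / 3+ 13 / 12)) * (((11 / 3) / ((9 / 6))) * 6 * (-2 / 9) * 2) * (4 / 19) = 157696/52155 = 3.02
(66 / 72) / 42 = 11/504 = 0.02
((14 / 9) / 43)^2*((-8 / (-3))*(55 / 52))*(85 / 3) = 1832600/17522973 = 0.10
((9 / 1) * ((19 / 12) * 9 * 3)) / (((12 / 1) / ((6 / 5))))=1539/40 = 38.48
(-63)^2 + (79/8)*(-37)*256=-89567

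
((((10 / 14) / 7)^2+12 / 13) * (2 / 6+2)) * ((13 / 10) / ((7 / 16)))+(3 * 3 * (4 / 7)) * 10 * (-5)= -9027904/36015 = -250.67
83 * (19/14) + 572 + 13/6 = 14423/21 = 686.81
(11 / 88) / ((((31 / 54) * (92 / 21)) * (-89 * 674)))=-567/684320288 = 0.00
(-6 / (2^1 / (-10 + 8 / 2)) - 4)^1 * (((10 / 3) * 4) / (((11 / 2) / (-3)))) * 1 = -1120/11 = -101.82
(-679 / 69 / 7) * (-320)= 31040/69 = 449.86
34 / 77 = 0.44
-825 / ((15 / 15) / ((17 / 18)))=-4675/6 = -779.17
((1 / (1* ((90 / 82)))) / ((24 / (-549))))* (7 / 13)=-11.22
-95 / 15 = -19/3 = -6.33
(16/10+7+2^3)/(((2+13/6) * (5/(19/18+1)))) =3071/1875 = 1.64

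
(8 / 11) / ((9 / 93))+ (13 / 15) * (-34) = -3622/165 = -21.95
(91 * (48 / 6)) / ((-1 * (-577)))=728/577 = 1.26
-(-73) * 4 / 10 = 146/5 = 29.20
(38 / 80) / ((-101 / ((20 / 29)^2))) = -190/84941 = 0.00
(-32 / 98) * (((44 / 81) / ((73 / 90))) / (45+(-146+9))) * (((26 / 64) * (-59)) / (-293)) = 42185/216948627 = 0.00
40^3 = 64000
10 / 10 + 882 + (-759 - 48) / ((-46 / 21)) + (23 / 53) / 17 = 51867123/41446 = 1251.44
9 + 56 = 65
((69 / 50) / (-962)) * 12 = -207/12025 = -0.02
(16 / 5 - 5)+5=16/5 = 3.20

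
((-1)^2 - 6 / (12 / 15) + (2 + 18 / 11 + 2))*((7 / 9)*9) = -133/22 = -6.05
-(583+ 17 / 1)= -600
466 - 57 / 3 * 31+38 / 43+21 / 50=-261647/2150 = -121.70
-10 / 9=-1.11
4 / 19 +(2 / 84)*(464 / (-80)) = 289/3990 = 0.07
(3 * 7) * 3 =63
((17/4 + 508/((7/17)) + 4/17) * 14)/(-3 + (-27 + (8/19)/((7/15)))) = -8709771/14620 = -595.74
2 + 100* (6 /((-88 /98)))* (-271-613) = 6497422/11 = 590674.73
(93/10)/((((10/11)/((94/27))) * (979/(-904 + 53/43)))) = -56559283/1722150 = -32.84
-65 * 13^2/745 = -2197/149 = -14.74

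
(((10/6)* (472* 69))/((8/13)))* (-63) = -5556915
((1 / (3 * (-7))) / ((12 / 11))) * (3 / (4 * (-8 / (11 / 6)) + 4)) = 121/12432 = 0.01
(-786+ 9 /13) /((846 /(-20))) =34030/1833 = 18.57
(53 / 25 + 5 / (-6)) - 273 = -40757/150 = -271.71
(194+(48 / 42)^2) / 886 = 4785/21707 = 0.22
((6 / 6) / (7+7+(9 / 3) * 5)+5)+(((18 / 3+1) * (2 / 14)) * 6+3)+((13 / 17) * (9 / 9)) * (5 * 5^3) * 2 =478169/493 = 969.92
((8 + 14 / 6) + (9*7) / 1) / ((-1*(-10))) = 22/3 = 7.33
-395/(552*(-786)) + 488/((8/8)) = 211729931/433872 = 488.00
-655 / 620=-131/124 = -1.06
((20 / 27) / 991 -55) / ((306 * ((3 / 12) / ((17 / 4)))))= -1471615/481626 = -3.06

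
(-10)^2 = 100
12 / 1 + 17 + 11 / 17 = 504/17 = 29.65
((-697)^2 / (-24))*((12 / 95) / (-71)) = 485809/13490 = 36.01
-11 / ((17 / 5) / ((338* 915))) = -17009850/17 = -1000579.41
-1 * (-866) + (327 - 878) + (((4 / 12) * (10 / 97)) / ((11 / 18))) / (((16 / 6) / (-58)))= 334800/1067 = 313.78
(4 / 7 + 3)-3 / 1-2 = -10/7 = -1.43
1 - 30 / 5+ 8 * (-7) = -61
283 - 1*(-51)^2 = -2318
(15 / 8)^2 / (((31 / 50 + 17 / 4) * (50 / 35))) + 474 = 7394691/15584 = 474.51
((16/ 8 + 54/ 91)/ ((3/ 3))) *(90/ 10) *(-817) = -1735308/91 = -19069.32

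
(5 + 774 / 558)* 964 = 190872/31 = 6157.16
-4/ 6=-2/3 = -0.67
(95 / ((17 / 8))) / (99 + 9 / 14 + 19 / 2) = 1330/3247 = 0.41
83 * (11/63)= 913/63 = 14.49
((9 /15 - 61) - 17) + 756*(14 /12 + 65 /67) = 515241/335 = 1538.03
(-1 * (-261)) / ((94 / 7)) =1827/94 = 19.44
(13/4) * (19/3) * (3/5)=247/20 = 12.35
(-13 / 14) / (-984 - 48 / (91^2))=15379/16297104 = 0.00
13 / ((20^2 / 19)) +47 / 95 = 8453/7600 = 1.11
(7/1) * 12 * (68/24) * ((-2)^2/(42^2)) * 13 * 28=1768/9 = 196.44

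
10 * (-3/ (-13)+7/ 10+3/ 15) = 147/13 = 11.31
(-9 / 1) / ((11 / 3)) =-27/11 = -2.45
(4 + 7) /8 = 11/8 = 1.38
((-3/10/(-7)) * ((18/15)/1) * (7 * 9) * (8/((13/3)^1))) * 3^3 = 161.50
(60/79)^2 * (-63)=-226800/6241 = -36.34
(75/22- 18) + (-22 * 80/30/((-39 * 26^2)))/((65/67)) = -412498789/28275390 = -14.59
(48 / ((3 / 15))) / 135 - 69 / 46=5/18 = 0.28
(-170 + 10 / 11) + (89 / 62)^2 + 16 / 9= -62887837/380556 = -165.25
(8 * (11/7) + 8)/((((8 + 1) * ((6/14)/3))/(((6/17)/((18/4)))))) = 64/51 = 1.25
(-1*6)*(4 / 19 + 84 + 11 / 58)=-279027/551 = -506.40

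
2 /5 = 0.40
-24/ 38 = -12/19 = -0.63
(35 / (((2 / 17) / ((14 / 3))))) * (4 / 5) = 1110.67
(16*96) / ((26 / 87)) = 66816/13 = 5139.69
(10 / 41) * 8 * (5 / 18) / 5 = 40/369 = 0.11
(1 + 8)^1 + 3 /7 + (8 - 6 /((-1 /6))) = 374/7 = 53.43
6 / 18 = 0.33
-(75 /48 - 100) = 1575/16 = 98.44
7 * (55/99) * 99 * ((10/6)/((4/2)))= 1925/6 = 320.83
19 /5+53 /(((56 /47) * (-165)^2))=5795971/1524600 = 3.80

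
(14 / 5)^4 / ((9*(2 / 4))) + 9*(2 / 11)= 946402/61875 = 15.30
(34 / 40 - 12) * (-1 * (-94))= -10481/10 = -1048.10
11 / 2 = 5.50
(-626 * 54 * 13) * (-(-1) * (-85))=37353420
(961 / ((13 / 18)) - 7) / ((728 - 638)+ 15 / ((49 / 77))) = 120449/10335 = 11.65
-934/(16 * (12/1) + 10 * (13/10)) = -934/205 = -4.56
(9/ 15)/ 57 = 1/95 = 0.01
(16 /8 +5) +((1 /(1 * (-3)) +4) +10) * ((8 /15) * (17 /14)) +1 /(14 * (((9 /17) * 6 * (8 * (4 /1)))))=1917397/120960 = 15.85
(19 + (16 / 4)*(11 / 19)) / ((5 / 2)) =162/19 = 8.53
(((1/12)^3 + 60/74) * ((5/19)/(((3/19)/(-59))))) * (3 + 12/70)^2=-16178213/20160 = -802.49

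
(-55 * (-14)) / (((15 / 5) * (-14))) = -55/3 = -18.33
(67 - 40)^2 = 729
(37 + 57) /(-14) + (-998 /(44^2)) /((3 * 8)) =-1095397/162624 = -6.74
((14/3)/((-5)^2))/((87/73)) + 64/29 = 15422/6525 = 2.36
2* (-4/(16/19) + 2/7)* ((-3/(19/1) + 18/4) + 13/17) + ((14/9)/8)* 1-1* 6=-1045981/20349 = -51.40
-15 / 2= -7.50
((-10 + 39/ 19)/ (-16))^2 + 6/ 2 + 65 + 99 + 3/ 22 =170157627/1016576 = 167.38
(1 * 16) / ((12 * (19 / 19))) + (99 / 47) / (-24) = 1.25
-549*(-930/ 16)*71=18125235/8 = 2265654.38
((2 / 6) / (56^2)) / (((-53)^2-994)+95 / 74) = 37/632241120 = 0.00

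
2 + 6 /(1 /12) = 74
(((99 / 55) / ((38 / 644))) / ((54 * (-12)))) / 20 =-161/68400 = 0.00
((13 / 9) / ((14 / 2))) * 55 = 11.35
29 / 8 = 3.62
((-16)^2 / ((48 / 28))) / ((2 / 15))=1120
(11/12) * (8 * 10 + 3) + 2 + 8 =1033/12 = 86.08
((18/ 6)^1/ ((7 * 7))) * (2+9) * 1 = 33/49 = 0.67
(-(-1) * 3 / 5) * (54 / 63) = 18/35 = 0.51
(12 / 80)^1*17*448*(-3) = -17136/5 = -3427.20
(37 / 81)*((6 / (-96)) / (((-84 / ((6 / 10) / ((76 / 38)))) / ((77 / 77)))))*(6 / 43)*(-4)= -37/650160 = 0.00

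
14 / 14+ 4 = 5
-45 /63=-5/7 = -0.71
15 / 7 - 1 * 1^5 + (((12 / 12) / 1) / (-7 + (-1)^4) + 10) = 461/42 = 10.98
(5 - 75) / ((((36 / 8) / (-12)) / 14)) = 7840/3 = 2613.33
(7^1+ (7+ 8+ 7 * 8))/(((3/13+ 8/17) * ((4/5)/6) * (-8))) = -25857/248 = -104.26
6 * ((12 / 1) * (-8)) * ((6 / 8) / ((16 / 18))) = -486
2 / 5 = 0.40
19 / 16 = 1.19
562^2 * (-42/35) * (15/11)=-5685192/11 = -516835.64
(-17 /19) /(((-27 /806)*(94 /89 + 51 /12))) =4877912/969057 = 5.03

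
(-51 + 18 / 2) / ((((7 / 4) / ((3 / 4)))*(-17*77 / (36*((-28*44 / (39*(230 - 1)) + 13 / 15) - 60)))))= -571699944/19484465 = -29.34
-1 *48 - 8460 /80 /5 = -1383/20 = -69.15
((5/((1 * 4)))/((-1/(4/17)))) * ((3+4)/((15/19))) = -133/51 = -2.61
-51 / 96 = -17/32 = -0.53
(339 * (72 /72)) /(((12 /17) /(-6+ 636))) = 605115/2 = 302557.50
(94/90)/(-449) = -47/20205 = 0.00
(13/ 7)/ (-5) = -13/35 = -0.37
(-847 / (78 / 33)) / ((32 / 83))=-773311/832 = -929.46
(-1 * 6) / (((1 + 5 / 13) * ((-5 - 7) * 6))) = 13/216 = 0.06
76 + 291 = 367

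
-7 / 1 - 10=-17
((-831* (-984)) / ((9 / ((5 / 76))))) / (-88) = -56785/836 = -67.92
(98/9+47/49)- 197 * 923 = -80182246/441 = -181819.15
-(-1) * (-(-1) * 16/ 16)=1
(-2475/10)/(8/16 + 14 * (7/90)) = -2025/13 = -155.77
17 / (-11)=-17/11 = -1.55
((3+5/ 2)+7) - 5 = 15/2 = 7.50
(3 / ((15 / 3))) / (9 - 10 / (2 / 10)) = -3/205 = -0.01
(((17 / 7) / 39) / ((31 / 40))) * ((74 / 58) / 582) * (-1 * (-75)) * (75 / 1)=7862500/7935473 = 0.99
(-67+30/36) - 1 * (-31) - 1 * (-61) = 155/6 = 25.83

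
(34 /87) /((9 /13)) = 442/783 = 0.56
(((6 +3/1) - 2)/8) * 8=7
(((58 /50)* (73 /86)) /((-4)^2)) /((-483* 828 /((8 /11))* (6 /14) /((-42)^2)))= -103733/225195300 = 0.00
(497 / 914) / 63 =71/8226 = 0.01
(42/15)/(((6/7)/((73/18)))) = 3577/270 = 13.25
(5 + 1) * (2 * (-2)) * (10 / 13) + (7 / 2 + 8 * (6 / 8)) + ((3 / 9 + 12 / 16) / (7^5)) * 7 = -3356429/374556 = -8.96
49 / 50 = 0.98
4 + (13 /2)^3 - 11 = 2141/8 = 267.62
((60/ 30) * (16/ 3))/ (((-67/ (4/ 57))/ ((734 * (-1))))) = 93952/11457 = 8.20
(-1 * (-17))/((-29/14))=-238/29 = -8.21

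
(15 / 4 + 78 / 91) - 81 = -2139/28 = -76.39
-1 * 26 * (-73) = 1898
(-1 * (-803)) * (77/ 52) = 61831/52 = 1189.06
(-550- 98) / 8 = -81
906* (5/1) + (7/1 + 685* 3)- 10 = 6582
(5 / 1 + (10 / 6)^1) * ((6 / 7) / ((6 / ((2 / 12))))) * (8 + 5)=130/63 = 2.06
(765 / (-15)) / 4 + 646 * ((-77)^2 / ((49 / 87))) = 27201717/4 = 6800429.25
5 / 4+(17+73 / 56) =1095/56 = 19.55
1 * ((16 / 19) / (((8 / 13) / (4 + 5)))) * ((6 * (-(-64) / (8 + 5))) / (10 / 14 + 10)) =16128/475 = 33.95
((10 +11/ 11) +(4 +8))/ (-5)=-23/5 = -4.60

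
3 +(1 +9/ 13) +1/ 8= 501/104 = 4.82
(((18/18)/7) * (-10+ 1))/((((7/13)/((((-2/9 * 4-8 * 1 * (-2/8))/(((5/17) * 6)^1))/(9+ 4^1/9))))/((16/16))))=-39/245 = -0.16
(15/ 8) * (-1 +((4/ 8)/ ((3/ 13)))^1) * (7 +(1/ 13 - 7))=35/208 = 0.17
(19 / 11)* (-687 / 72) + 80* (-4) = -88831/264 = -336.48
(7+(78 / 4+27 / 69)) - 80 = -2443/46 = -53.11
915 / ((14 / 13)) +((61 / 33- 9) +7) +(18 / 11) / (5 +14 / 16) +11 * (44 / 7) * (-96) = -125679425/21714 = -5787.94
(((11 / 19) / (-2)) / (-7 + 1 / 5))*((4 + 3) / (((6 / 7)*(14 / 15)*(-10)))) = -385/10336 = -0.04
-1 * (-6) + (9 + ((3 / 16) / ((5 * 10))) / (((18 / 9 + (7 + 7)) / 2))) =15.00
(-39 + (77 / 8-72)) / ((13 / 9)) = -7299/104 = -70.18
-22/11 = -2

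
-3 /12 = -1/4 = -0.25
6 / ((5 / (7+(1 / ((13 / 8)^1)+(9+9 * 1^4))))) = 1998/65 = 30.74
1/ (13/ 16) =16/13 = 1.23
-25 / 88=-0.28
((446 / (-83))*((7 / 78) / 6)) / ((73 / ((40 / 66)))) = -15610/23393799 = 0.00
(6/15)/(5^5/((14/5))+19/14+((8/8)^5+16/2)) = 14/39425 = 0.00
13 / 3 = 4.33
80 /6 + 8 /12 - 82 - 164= -232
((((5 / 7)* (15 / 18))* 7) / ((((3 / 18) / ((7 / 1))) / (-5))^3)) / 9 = -4287500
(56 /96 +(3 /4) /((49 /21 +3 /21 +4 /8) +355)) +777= 140291963/180420 = 777.59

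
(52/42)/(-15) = -26/315 = -0.08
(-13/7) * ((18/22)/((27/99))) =-39/7 = -5.57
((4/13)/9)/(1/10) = 40/117 = 0.34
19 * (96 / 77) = 1824/77 = 23.69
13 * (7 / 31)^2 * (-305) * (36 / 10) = -727.81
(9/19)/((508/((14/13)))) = 63/62738 = 0.00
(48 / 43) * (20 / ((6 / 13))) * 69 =143520/43 = 3337.67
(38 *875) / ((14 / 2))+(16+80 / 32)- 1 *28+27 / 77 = 730091/154 = 4740.85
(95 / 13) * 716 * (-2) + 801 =-125627/13 = -9663.62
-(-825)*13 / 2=10725/2 = 5362.50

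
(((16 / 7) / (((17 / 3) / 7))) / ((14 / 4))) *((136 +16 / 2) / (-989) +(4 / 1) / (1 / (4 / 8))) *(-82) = -2062464/16813 = -122.67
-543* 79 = -42897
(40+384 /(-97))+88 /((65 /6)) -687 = -4053079/6305 = -642.84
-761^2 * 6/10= -1737363/5 = -347472.60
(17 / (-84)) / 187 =-1/924 = 0.00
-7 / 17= -0.41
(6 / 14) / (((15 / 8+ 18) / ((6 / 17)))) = 48/6307 = 0.01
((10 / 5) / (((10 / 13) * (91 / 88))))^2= 7744/1225 = 6.32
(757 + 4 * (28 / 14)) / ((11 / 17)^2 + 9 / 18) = 49130/59 = 832.71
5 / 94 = 0.05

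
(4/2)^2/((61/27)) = 108/61 = 1.77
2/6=1/3 = 0.33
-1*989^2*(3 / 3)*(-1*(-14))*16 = -219099104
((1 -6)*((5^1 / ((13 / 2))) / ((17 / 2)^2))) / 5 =-40/3757 = -0.01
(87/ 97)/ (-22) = -87/2134 = -0.04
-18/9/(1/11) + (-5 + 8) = -19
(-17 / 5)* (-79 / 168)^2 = -106097/141120 = -0.75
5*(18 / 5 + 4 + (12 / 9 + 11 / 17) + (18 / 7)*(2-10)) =-54.96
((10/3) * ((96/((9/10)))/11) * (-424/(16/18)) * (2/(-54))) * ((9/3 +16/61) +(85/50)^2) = 63649184/18117 = 3513.23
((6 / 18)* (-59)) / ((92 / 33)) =-649/92 = -7.05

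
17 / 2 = 8.50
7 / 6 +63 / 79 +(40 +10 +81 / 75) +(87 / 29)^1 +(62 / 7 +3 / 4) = 10891547/165900 = 65.65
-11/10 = -1.10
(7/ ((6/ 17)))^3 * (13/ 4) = 21907067/864 = 25355.40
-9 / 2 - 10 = -29/2 = -14.50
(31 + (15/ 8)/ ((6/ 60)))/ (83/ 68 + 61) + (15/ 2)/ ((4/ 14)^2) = 3136849/33848 = 92.67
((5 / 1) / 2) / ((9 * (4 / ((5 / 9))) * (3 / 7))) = 175/1944 = 0.09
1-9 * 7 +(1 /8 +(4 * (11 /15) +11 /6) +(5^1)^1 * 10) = -853/120 = -7.11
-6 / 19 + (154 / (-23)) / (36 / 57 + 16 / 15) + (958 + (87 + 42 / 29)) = 290568769/278806 = 1042.19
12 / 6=2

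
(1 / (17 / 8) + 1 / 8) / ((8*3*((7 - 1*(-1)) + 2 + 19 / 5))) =45/25024 = 0.00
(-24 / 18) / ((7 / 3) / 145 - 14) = 580/6083 = 0.10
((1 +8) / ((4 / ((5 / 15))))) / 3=1/4 = 0.25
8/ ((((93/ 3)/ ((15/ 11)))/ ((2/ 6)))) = 40/341 = 0.12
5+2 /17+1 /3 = 278/51 = 5.45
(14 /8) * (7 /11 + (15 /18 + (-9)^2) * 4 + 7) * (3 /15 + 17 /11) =619024/605 = 1023.18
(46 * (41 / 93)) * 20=37720/93 = 405.59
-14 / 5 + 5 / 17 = -213/85 = -2.51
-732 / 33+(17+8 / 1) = 31/11 = 2.82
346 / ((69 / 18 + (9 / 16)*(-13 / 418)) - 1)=6942144/56497 = 122.88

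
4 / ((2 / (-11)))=-22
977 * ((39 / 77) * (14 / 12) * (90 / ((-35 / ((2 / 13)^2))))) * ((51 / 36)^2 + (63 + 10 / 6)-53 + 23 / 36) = -2013597/4004 = -502.90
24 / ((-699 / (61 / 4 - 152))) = 1094/233 = 4.70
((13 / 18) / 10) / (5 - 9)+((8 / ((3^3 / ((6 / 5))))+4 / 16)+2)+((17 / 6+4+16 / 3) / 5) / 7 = 4931/1680 = 2.94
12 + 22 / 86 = 527/43 = 12.26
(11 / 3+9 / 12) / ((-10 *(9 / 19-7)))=1007/14880 = 0.07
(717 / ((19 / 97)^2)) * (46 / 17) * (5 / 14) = 775819095/42959 = 18059.52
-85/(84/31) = -2635/84 = -31.37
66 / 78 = 11/13 = 0.85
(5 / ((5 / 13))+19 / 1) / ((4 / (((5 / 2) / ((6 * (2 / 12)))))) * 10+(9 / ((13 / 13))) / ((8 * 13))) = 3328/1673 = 1.99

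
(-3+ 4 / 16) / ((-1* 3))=11/12 = 0.92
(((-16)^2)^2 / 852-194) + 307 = 40453/213 = 189.92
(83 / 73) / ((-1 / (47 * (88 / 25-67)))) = 6190887/1825 = 3392.27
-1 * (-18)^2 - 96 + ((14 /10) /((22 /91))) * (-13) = -54481/110 = -495.28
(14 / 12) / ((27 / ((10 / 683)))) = 35/55323 = 0.00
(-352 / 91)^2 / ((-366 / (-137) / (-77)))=-93361664/216489 = -431.25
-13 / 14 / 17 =-0.05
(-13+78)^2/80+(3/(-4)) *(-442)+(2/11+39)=74535/176 = 423.49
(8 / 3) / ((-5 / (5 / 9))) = -8/27 = -0.30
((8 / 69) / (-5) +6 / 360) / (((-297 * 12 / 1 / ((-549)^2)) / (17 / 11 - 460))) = -56295009/222640 = -252.85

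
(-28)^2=784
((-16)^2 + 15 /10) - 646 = -777/2 = -388.50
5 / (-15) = -0.33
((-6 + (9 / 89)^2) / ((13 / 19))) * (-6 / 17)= 5408730/1750541 = 3.09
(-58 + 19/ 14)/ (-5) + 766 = 54413/70 = 777.33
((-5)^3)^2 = 15625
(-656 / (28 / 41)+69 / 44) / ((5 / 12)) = -886119/385 = -2301.61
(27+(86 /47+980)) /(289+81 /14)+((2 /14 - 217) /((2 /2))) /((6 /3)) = -142575801/1357783 = -105.01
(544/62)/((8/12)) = 408/31 = 13.16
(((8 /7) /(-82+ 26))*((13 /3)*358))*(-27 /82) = 20943/2009 = 10.42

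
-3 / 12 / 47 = -1/188 = -0.01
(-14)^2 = 196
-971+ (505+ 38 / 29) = -13476/29 = -464.69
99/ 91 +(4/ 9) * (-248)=-89381/819 = -109.13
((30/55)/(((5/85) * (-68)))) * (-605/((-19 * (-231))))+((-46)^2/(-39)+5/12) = -1116677/20748 = -53.82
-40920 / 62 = -660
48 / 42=8/7 = 1.14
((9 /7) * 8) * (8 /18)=32/7 = 4.57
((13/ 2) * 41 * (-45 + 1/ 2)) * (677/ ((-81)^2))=-32114849/26244 = -1223.70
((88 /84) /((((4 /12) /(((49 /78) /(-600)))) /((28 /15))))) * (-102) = 0.63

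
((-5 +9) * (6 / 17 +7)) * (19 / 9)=9500/153 = 62.09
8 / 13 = 0.62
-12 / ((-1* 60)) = 1/5 = 0.20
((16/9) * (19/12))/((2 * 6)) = 19/81 = 0.23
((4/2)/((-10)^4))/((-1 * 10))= -1/50000 = 0.00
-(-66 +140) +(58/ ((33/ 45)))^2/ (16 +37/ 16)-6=9274160/35453 = 261.59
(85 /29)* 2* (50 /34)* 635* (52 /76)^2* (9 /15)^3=5795010/10469 = 553.54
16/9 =1.78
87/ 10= 8.70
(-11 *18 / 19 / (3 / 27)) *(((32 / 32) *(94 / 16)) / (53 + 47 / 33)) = -1381941/136496 = -10.12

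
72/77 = 0.94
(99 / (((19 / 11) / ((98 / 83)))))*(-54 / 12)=-480249/1577 = -304.53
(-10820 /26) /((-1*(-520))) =-541/676 = -0.80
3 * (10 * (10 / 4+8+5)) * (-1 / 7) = -465/7 = -66.43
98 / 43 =2.28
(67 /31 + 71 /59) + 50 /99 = 700696/181071 = 3.87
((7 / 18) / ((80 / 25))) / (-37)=-35/10656 = 0.00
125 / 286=0.44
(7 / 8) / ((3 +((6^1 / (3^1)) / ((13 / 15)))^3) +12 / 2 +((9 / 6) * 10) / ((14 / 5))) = 107653/3278388 = 0.03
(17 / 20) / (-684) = -17/13680 = 0.00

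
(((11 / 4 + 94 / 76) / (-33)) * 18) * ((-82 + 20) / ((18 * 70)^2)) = 3131/36867600 = 0.00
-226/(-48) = 113/24 = 4.71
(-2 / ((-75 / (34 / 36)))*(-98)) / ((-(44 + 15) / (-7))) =-11662/39825 = -0.29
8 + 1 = 9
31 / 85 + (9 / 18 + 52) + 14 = 11367/170 = 66.86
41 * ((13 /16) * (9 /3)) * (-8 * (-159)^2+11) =-323376963/16 = -20211060.19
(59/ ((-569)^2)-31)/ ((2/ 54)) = -270986364/323761 = -837.00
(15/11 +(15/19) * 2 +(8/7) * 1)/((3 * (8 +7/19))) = 5977/36729 = 0.16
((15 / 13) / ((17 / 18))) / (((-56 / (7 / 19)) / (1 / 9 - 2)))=15/988 = 0.02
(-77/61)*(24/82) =-924/2501 = -0.37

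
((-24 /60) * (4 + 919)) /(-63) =1846/315 = 5.86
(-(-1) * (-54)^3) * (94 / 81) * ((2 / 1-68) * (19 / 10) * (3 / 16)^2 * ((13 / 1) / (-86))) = -837833139/6880 = -121778.07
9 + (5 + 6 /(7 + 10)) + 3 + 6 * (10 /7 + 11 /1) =10939/119 = 91.92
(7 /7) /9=0.11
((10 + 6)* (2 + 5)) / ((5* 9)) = 112/45 = 2.49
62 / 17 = 3.65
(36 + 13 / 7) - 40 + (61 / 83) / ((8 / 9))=-6117/4648 = -1.32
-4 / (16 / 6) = -1.50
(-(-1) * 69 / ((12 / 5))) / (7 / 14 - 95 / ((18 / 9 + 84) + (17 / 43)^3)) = -157377845/3305526 = -47.61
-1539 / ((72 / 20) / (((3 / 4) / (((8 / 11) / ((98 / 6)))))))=-460845/64 = -7200.70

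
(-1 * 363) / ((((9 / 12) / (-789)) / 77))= 29404452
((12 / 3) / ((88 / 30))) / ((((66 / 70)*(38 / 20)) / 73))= 127750/2299 = 55.57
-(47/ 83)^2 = -2209/6889 = -0.32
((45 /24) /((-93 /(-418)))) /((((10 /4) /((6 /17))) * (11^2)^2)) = 57/701437 = 0.00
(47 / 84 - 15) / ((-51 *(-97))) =-1213/415548 = 0.00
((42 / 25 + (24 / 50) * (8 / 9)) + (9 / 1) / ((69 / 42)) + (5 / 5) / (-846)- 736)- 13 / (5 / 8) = -364456247/486450 = -749.22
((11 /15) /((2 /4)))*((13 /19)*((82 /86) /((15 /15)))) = 11726/12255 = 0.96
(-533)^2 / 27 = 284089/27 = 10521.81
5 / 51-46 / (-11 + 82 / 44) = 5.13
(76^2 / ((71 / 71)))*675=3898800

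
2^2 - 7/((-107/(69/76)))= 33011/8132 = 4.06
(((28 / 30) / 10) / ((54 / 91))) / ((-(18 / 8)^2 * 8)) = -637/164025 = 0.00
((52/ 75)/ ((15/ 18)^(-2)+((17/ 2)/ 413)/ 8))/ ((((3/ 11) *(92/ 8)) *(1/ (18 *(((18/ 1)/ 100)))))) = 0.50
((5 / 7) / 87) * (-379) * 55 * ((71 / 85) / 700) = -295999/1449420 = -0.20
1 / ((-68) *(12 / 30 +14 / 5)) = -5/1088 = 0.00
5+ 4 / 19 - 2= 61/19 = 3.21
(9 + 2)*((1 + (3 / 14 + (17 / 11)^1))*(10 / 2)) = 2125/14 = 151.79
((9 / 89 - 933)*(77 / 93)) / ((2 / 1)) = -1065526/2759 = -386.20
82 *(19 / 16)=779/8 = 97.38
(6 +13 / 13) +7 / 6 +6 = 85/6 = 14.17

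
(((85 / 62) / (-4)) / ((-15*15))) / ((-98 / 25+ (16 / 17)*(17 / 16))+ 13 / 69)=-1955/3505728 = 0.00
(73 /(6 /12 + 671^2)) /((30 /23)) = 1679/13507245 = 0.00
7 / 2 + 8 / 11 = 93/22 = 4.23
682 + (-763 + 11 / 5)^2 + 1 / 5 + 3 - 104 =14484946/25 = 579397.84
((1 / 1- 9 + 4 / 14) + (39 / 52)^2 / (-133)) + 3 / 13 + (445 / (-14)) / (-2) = 8.41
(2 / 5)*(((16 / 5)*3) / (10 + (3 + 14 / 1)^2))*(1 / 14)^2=24/366275 = 0.00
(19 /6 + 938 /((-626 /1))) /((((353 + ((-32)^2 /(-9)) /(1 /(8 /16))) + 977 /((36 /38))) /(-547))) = -5141253/7478509 = -0.69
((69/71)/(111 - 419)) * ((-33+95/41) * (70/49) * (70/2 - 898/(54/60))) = -626782775/4707087 = -133.16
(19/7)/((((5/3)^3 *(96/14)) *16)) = 171/32000 = 0.01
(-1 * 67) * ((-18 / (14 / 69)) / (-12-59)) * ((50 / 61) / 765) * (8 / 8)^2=-46230/515389 = -0.09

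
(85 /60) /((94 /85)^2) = 1.16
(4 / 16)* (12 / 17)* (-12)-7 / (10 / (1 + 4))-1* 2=-259/34 = -7.62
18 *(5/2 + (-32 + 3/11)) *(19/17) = -109953/187 = -587.98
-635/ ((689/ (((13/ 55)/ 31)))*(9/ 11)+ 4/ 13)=-8255/961159 = -0.01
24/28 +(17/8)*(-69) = -8163/56 = -145.77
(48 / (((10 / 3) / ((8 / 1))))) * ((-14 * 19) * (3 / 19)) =-24192/5 = -4838.40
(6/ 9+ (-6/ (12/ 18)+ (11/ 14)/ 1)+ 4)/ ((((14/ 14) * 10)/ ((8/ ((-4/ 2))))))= 149/105 = 1.42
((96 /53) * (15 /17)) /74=720/33337 = 0.02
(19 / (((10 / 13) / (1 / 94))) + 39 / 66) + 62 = 649907/10340 = 62.85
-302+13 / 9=-2705/9 = -300.56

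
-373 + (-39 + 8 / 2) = -408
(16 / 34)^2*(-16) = -3.54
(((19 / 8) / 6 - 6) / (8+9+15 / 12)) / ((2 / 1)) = -269/1752 = -0.15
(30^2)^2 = 810000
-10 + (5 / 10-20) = -59/2 = -29.50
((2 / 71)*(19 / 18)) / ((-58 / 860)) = -0.44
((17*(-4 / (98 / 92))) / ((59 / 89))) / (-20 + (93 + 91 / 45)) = -1565955/1220002 = -1.28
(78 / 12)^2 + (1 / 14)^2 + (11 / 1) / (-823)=3406965/80654 = 42.24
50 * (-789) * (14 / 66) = -92050/11 = -8368.18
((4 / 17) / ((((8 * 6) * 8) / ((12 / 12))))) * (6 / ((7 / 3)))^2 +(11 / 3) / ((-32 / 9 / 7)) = -192315/26656 = -7.21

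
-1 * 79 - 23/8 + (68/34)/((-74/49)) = -24627/296 = -83.20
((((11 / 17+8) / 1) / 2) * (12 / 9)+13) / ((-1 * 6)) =-319/102 = -3.13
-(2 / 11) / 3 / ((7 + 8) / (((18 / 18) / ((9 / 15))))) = -2/297 = -0.01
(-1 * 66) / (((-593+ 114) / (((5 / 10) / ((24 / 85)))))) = 935/3832 = 0.24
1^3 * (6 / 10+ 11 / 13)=1.45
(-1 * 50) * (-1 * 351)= 17550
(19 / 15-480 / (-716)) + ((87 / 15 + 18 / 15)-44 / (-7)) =286112/18795 = 15.22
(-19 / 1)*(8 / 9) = -152/9 = -16.89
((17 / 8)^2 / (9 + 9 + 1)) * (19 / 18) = 289/1152 = 0.25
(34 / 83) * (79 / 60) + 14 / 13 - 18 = -530341/32370 = -16.38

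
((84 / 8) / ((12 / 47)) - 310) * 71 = -152721/8 = -19090.12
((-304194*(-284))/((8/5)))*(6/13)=323966610/13 = 24920508.46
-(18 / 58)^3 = -729/24389 = -0.03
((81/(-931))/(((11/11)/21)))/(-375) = 81/16625 = 0.00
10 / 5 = 2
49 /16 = 3.06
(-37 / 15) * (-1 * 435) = 1073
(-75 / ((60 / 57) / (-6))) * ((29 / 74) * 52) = 322335/37 = 8711.76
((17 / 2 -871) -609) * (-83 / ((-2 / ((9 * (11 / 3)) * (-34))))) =68517454.50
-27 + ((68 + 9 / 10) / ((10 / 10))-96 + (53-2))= -31/10 = -3.10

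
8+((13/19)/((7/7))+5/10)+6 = 577/38 = 15.18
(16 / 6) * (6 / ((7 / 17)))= 272/7 = 38.86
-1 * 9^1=-9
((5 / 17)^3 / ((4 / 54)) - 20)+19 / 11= -1937901/108086 = -17.93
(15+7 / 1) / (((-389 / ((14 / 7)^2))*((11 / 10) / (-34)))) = 2720/389 = 6.99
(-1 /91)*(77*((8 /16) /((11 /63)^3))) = -250047/3146 = -79.48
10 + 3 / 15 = 51/5 = 10.20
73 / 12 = 6.08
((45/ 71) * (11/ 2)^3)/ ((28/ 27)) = 1617165/15904 = 101.68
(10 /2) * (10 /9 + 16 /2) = 410/9 = 45.56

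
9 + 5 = 14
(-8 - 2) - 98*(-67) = 6556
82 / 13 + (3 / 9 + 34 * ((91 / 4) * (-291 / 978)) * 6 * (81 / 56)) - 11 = -203601809/101712 = -2001.75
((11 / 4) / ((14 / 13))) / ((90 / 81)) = 1287/560 = 2.30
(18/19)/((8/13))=117/76 = 1.54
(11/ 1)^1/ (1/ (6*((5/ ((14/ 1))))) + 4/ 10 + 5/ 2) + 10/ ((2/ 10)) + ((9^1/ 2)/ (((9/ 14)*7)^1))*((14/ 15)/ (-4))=160693/3030 = 53.03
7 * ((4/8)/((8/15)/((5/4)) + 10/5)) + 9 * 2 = 1011/52 = 19.44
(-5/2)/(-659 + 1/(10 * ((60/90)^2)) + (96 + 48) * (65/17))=1700/73567 = 0.02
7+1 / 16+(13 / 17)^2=35361/4624 = 7.65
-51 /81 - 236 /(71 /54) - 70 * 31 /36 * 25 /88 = -66549545/337392 = -197.25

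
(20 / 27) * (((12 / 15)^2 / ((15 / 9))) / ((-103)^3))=-64/245863575 = 0.00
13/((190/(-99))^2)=127413/36100 = 3.53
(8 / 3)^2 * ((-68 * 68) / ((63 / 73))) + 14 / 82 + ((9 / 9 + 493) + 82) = -37524.94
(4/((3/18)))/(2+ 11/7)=168/25 = 6.72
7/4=1.75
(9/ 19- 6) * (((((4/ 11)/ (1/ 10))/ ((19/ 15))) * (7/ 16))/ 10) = -11025/15884 = -0.69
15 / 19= 0.79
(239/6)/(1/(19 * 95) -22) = -431395/238254 = -1.81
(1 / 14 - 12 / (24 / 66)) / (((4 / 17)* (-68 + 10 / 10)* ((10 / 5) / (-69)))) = -72.06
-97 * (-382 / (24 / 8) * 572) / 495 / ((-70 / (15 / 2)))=-481702/315 = -1529.21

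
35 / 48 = 0.73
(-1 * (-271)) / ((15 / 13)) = 3523/15 = 234.87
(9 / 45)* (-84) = -84/5 = -16.80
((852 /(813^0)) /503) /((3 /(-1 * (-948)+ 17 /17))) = 269516/503 = 535.82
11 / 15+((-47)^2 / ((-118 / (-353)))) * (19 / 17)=7386.46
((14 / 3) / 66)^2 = 49/9801 = 0.00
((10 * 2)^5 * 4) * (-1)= -12800000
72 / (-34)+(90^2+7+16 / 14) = 964617/119 = 8106.03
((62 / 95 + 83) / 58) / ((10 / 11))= 87417/55100 = 1.59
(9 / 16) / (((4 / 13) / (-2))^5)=-3341637/512 = -6526.63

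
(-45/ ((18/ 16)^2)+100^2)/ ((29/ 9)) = 89680/29 = 3092.41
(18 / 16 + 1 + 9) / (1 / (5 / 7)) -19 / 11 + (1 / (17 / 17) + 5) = 7527/616 = 12.22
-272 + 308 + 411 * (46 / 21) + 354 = 9032/7 = 1290.29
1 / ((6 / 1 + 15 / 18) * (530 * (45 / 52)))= 52/162975 = 0.00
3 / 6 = 1/2 = 0.50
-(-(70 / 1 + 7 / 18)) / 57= 1267/1026 = 1.23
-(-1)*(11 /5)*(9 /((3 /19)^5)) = 27237089/135 = 201756.21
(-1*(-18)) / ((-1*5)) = -18/5 = -3.60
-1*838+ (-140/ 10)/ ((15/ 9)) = -4232/5 = -846.40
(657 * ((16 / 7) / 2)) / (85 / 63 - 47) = -11826/719 = -16.45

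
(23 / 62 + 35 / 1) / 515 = 2193/31930 = 0.07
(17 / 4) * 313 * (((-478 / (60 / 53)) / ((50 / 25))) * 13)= -876214391/240 = -3650893.30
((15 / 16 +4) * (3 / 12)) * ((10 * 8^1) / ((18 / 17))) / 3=6715/216 = 31.09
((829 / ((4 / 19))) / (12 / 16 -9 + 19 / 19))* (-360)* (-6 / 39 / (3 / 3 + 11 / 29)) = -283518/13 = -21809.08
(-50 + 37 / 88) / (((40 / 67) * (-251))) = 292321/883520 = 0.33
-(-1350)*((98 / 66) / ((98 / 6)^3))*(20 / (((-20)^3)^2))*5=243/338060800 = 0.00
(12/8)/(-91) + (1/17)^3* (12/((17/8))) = -233091/15200822 = -0.02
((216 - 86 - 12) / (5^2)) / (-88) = -59/1100 = -0.05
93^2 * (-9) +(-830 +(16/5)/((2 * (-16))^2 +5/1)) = -78671.00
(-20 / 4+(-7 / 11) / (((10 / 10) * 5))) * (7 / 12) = -329/110 = -2.99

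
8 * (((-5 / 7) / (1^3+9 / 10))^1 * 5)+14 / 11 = -20138/1463 = -13.76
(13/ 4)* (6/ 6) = 3.25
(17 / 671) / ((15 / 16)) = 272/10065 = 0.03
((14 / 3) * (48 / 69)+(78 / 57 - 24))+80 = 79466/1311 = 60.61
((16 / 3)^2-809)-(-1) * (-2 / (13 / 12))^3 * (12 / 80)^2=-385918109/494325 = -780.70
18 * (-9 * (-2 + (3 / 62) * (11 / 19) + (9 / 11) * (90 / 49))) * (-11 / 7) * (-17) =410231709/202027 = 2030.58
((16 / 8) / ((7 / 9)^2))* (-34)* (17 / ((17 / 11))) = -60588/49 = -1236.49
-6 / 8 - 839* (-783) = 2627745/4 = 656936.25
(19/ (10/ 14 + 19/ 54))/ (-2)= -8.91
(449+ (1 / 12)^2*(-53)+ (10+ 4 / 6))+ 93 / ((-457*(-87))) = 876544631/1908432 = 459.30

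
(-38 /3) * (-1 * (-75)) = -950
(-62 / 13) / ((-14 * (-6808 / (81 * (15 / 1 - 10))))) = -12555/619528 = -0.02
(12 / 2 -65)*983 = -57997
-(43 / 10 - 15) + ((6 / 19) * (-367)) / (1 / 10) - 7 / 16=-1746001/1520 = -1148.68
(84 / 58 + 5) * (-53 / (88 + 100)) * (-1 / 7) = 9911/38164 = 0.26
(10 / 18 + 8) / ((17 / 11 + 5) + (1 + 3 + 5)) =847/1539 = 0.55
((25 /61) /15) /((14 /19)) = 95/2562 = 0.04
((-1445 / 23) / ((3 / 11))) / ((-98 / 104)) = 826540/3381 = 244.47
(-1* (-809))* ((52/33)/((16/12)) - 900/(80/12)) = -1190848/11 = -108258.91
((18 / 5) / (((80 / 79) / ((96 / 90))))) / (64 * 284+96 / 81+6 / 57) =121581/582809375 = 0.00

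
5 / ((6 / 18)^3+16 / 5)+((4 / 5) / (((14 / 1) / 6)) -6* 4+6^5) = 118595709/15295 = 7753.89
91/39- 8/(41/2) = 239/123 = 1.94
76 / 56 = 1.36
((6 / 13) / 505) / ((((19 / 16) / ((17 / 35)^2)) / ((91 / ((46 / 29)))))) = 402288/38619875 = 0.01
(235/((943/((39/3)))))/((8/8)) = 3055/943 = 3.24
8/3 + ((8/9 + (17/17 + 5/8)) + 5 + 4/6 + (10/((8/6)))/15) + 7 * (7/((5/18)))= 67589/360 = 187.75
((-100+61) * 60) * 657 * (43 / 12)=-5508945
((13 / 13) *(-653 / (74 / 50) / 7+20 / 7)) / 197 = -15585/51023 = -0.31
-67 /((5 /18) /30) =-7236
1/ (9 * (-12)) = -1/108 = -0.01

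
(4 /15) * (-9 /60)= -1/25 = -0.04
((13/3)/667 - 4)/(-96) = 7991/192096 = 0.04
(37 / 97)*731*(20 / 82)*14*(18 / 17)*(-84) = -336782880/3977 = -84682.65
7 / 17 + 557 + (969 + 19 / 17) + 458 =33754/17 = 1985.53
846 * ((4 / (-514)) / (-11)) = 0.60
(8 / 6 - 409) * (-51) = 20791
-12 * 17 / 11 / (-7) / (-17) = -12/77 = -0.16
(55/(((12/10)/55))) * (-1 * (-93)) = 468875/2 = 234437.50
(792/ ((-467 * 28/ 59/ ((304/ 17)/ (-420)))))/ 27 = 98648/17505495 = 0.01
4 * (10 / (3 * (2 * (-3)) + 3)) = -2.67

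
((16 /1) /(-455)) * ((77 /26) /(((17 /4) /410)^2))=-47336960/48841 = -969.21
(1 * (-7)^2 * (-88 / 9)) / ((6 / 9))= -2156/3 = -718.67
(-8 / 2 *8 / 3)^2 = 1024/9 = 113.78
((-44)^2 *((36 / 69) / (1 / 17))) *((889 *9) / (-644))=-112855248/529 = -213336.95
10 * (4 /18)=20/9 = 2.22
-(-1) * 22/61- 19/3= -1093/183 = -5.97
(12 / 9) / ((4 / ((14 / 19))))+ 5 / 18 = 179/342 = 0.52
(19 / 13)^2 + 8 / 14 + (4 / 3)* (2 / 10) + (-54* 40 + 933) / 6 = -7152151/35490 = -201.53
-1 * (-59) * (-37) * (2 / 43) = -4366/43 = -101.53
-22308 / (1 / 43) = -959244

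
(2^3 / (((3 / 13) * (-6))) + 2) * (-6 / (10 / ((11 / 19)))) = 374/285 = 1.31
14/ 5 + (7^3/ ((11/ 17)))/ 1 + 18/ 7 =206153/385 = 535.46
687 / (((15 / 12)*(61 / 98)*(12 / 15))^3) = 646598904/226981 = 2848.69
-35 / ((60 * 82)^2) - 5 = -24206407/4841280 = -5.00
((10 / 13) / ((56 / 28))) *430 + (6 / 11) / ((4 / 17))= 47963/286 = 167.70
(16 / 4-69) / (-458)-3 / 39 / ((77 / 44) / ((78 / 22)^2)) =-159289/387926 = -0.41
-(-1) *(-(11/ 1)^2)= -121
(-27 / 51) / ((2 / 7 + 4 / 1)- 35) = 63/3655 = 0.02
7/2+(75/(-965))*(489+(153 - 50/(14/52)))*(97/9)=-3069809/8106 = -378.71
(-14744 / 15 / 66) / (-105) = 7372/51975 = 0.14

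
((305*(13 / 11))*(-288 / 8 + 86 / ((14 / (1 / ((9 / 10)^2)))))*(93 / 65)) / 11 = -30467792/22869 = -1332.27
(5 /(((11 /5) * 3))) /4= 25/132 = 0.19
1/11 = 0.09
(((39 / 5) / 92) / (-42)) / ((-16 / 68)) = 221/25760 = 0.01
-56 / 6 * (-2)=56/3 = 18.67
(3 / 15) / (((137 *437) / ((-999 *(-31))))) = 30969/299345 = 0.10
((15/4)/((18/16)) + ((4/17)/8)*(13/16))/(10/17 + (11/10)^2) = 136975/73368 = 1.87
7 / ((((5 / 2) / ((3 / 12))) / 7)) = 49/10 = 4.90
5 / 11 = 0.45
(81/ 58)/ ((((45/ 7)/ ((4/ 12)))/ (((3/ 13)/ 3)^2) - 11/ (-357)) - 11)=28917/67259642 = 0.00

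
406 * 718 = 291508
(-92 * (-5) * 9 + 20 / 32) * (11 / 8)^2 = 4008125/512 = 7828.37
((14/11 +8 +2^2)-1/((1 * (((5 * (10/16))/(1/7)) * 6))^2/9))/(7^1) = 4471074/2358125 = 1.90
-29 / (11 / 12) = -348/11 = -31.64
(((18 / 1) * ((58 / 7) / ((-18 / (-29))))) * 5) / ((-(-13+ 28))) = -1682/21 = -80.10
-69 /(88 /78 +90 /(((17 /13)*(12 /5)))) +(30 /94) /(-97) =-417713961/180176239 = -2.32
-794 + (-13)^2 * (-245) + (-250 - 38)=-42487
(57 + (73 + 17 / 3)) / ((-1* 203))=-407/609 = -0.67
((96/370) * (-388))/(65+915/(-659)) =-191769/121175 = -1.58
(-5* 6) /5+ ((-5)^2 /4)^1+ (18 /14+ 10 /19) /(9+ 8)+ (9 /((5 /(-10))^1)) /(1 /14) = -2275863/9044 = -251.64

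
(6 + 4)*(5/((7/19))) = 950/7 = 135.71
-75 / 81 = -25/27 = -0.93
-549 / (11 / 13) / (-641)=7137/7051 = 1.01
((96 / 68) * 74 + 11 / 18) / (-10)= -6431/612 = -10.51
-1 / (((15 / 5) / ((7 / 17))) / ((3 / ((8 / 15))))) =-105/136 = -0.77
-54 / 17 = -3.18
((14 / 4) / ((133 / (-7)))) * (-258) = 903/19 = 47.53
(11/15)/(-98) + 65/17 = 95363/24990 = 3.82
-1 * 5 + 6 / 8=-4.25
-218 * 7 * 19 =-28994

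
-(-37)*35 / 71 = 1295/71 = 18.24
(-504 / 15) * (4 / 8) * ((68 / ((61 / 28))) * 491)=-78528576/305 = -257470.74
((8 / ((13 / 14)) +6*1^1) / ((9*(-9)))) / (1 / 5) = -950/1053 = -0.90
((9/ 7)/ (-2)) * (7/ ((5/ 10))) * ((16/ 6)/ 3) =-8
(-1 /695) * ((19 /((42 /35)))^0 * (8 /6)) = -4/2085 = 0.00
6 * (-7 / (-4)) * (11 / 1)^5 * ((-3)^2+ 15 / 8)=18390011.06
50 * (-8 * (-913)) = 365200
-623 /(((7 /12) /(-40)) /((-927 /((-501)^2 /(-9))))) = 39601440/27889 = 1419.97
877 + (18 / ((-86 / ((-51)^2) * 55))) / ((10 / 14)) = 10206662/11825 = 863.14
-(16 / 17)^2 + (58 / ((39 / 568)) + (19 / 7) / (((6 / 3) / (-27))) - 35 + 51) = 129894329/157794 = 823.19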